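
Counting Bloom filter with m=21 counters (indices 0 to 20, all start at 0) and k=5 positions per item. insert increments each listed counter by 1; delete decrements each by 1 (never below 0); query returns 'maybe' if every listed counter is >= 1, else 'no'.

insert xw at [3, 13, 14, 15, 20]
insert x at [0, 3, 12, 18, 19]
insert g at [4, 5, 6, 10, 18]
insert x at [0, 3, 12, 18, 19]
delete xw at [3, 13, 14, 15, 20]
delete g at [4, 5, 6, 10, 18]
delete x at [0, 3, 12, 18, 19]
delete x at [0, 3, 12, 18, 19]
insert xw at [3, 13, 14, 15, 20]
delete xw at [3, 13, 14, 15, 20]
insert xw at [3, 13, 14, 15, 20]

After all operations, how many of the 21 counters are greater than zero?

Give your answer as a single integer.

Answer: 5

Derivation:
Step 1: insert xw at [3, 13, 14, 15, 20] -> counters=[0,0,0,1,0,0,0,0,0,0,0,0,0,1,1,1,0,0,0,0,1]
Step 2: insert x at [0, 3, 12, 18, 19] -> counters=[1,0,0,2,0,0,0,0,0,0,0,0,1,1,1,1,0,0,1,1,1]
Step 3: insert g at [4, 5, 6, 10, 18] -> counters=[1,0,0,2,1,1,1,0,0,0,1,0,1,1,1,1,0,0,2,1,1]
Step 4: insert x at [0, 3, 12, 18, 19] -> counters=[2,0,0,3,1,1,1,0,0,0,1,0,2,1,1,1,0,0,3,2,1]
Step 5: delete xw at [3, 13, 14, 15, 20] -> counters=[2,0,0,2,1,1,1,0,0,0,1,0,2,0,0,0,0,0,3,2,0]
Step 6: delete g at [4, 5, 6, 10, 18] -> counters=[2,0,0,2,0,0,0,0,0,0,0,0,2,0,0,0,0,0,2,2,0]
Step 7: delete x at [0, 3, 12, 18, 19] -> counters=[1,0,0,1,0,0,0,0,0,0,0,0,1,0,0,0,0,0,1,1,0]
Step 8: delete x at [0, 3, 12, 18, 19] -> counters=[0,0,0,0,0,0,0,0,0,0,0,0,0,0,0,0,0,0,0,0,0]
Step 9: insert xw at [3, 13, 14, 15, 20] -> counters=[0,0,0,1,0,0,0,0,0,0,0,0,0,1,1,1,0,0,0,0,1]
Step 10: delete xw at [3, 13, 14, 15, 20] -> counters=[0,0,0,0,0,0,0,0,0,0,0,0,0,0,0,0,0,0,0,0,0]
Step 11: insert xw at [3, 13, 14, 15, 20] -> counters=[0,0,0,1,0,0,0,0,0,0,0,0,0,1,1,1,0,0,0,0,1]
Final counters=[0,0,0,1,0,0,0,0,0,0,0,0,0,1,1,1,0,0,0,0,1] -> 5 nonzero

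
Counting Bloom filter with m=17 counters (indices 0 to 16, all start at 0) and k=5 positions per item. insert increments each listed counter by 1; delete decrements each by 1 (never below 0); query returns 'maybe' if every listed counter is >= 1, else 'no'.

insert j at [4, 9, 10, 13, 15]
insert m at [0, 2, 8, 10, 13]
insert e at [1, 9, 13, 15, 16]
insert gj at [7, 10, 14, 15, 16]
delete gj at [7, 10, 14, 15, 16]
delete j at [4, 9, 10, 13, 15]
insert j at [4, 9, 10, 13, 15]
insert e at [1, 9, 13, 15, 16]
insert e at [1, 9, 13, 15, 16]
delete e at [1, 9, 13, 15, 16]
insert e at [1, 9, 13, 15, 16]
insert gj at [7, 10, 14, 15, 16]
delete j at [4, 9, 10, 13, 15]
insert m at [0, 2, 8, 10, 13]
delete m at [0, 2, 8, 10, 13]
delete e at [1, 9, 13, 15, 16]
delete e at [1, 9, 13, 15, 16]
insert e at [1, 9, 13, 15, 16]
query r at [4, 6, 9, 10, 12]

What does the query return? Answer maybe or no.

Answer: no

Derivation:
Step 1: insert j at [4, 9, 10, 13, 15] -> counters=[0,0,0,0,1,0,0,0,0,1,1,0,0,1,0,1,0]
Step 2: insert m at [0, 2, 8, 10, 13] -> counters=[1,0,1,0,1,0,0,0,1,1,2,0,0,2,0,1,0]
Step 3: insert e at [1, 9, 13, 15, 16] -> counters=[1,1,1,0,1,0,0,0,1,2,2,0,0,3,0,2,1]
Step 4: insert gj at [7, 10, 14, 15, 16] -> counters=[1,1,1,0,1,0,0,1,1,2,3,0,0,3,1,3,2]
Step 5: delete gj at [7, 10, 14, 15, 16] -> counters=[1,1,1,0,1,0,0,0,1,2,2,0,0,3,0,2,1]
Step 6: delete j at [4, 9, 10, 13, 15] -> counters=[1,1,1,0,0,0,0,0,1,1,1,0,0,2,0,1,1]
Step 7: insert j at [4, 9, 10, 13, 15] -> counters=[1,1,1,0,1,0,0,0,1,2,2,0,0,3,0,2,1]
Step 8: insert e at [1, 9, 13, 15, 16] -> counters=[1,2,1,0,1,0,0,0,1,3,2,0,0,4,0,3,2]
Step 9: insert e at [1, 9, 13, 15, 16] -> counters=[1,3,1,0,1,0,0,0,1,4,2,0,0,5,0,4,3]
Step 10: delete e at [1, 9, 13, 15, 16] -> counters=[1,2,1,0,1,0,0,0,1,3,2,0,0,4,0,3,2]
Step 11: insert e at [1, 9, 13, 15, 16] -> counters=[1,3,1,0,1,0,0,0,1,4,2,0,0,5,0,4,3]
Step 12: insert gj at [7, 10, 14, 15, 16] -> counters=[1,3,1,0,1,0,0,1,1,4,3,0,0,5,1,5,4]
Step 13: delete j at [4, 9, 10, 13, 15] -> counters=[1,3,1,0,0,0,0,1,1,3,2,0,0,4,1,4,4]
Step 14: insert m at [0, 2, 8, 10, 13] -> counters=[2,3,2,0,0,0,0,1,2,3,3,0,0,5,1,4,4]
Step 15: delete m at [0, 2, 8, 10, 13] -> counters=[1,3,1,0,0,0,0,1,1,3,2,0,0,4,1,4,4]
Step 16: delete e at [1, 9, 13, 15, 16] -> counters=[1,2,1,0,0,0,0,1,1,2,2,0,0,3,1,3,3]
Step 17: delete e at [1, 9, 13, 15, 16] -> counters=[1,1,1,0,0,0,0,1,1,1,2,0,0,2,1,2,2]
Step 18: insert e at [1, 9, 13, 15, 16] -> counters=[1,2,1,0,0,0,0,1,1,2,2,0,0,3,1,3,3]
Query r: check counters[4]=0 counters[6]=0 counters[9]=2 counters[10]=2 counters[12]=0 -> no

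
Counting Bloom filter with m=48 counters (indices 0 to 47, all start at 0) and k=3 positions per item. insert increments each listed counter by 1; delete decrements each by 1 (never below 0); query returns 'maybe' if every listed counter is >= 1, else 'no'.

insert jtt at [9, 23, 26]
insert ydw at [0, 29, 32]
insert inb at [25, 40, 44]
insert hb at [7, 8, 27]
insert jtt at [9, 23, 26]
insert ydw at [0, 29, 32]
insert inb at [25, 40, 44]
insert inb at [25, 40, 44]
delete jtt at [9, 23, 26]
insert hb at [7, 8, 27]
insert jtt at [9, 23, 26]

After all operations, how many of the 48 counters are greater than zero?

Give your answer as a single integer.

Answer: 12

Derivation:
Step 1: insert jtt at [9, 23, 26] -> counters=[0,0,0,0,0,0,0,0,0,1,0,0,0,0,0,0,0,0,0,0,0,0,0,1,0,0,1,0,0,0,0,0,0,0,0,0,0,0,0,0,0,0,0,0,0,0,0,0]
Step 2: insert ydw at [0, 29, 32] -> counters=[1,0,0,0,0,0,0,0,0,1,0,0,0,0,0,0,0,0,0,0,0,0,0,1,0,0,1,0,0,1,0,0,1,0,0,0,0,0,0,0,0,0,0,0,0,0,0,0]
Step 3: insert inb at [25, 40, 44] -> counters=[1,0,0,0,0,0,0,0,0,1,0,0,0,0,0,0,0,0,0,0,0,0,0,1,0,1,1,0,0,1,0,0,1,0,0,0,0,0,0,0,1,0,0,0,1,0,0,0]
Step 4: insert hb at [7, 8, 27] -> counters=[1,0,0,0,0,0,0,1,1,1,0,0,0,0,0,0,0,0,0,0,0,0,0,1,0,1,1,1,0,1,0,0,1,0,0,0,0,0,0,0,1,0,0,0,1,0,0,0]
Step 5: insert jtt at [9, 23, 26] -> counters=[1,0,0,0,0,0,0,1,1,2,0,0,0,0,0,0,0,0,0,0,0,0,0,2,0,1,2,1,0,1,0,0,1,0,0,0,0,0,0,0,1,0,0,0,1,0,0,0]
Step 6: insert ydw at [0, 29, 32] -> counters=[2,0,0,0,0,0,0,1,1,2,0,0,0,0,0,0,0,0,0,0,0,0,0,2,0,1,2,1,0,2,0,0,2,0,0,0,0,0,0,0,1,0,0,0,1,0,0,0]
Step 7: insert inb at [25, 40, 44] -> counters=[2,0,0,0,0,0,0,1,1,2,0,0,0,0,0,0,0,0,0,0,0,0,0,2,0,2,2,1,0,2,0,0,2,0,0,0,0,0,0,0,2,0,0,0,2,0,0,0]
Step 8: insert inb at [25, 40, 44] -> counters=[2,0,0,0,0,0,0,1,1,2,0,0,0,0,0,0,0,0,0,0,0,0,0,2,0,3,2,1,0,2,0,0,2,0,0,0,0,0,0,0,3,0,0,0,3,0,0,0]
Step 9: delete jtt at [9, 23, 26] -> counters=[2,0,0,0,0,0,0,1,1,1,0,0,0,0,0,0,0,0,0,0,0,0,0,1,0,3,1,1,0,2,0,0,2,0,0,0,0,0,0,0,3,0,0,0,3,0,0,0]
Step 10: insert hb at [7, 8, 27] -> counters=[2,0,0,0,0,0,0,2,2,1,0,0,0,0,0,0,0,0,0,0,0,0,0,1,0,3,1,2,0,2,0,0,2,0,0,0,0,0,0,0,3,0,0,0,3,0,0,0]
Step 11: insert jtt at [9, 23, 26] -> counters=[2,0,0,0,0,0,0,2,2,2,0,0,0,0,0,0,0,0,0,0,0,0,0,2,0,3,2,2,0,2,0,0,2,0,0,0,0,0,0,0,3,0,0,0,3,0,0,0]
Final counters=[2,0,0,0,0,0,0,2,2,2,0,0,0,0,0,0,0,0,0,0,0,0,0,2,0,3,2,2,0,2,0,0,2,0,0,0,0,0,0,0,3,0,0,0,3,0,0,0] -> 12 nonzero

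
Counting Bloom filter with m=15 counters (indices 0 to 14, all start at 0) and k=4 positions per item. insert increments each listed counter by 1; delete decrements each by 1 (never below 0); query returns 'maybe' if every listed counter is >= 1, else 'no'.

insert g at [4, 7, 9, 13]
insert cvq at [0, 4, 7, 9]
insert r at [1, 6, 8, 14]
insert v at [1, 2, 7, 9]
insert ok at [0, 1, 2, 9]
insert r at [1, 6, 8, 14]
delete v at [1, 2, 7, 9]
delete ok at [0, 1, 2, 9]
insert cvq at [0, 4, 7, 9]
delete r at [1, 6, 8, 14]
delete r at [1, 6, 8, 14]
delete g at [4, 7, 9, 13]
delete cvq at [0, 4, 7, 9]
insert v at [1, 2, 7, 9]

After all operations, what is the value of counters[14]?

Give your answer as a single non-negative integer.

Answer: 0

Derivation:
Step 1: insert g at [4, 7, 9, 13] -> counters=[0,0,0,0,1,0,0,1,0,1,0,0,0,1,0]
Step 2: insert cvq at [0, 4, 7, 9] -> counters=[1,0,0,0,2,0,0,2,0,2,0,0,0,1,0]
Step 3: insert r at [1, 6, 8, 14] -> counters=[1,1,0,0,2,0,1,2,1,2,0,0,0,1,1]
Step 4: insert v at [1, 2, 7, 9] -> counters=[1,2,1,0,2,0,1,3,1,3,0,0,0,1,1]
Step 5: insert ok at [0, 1, 2, 9] -> counters=[2,3,2,0,2,0,1,3,1,4,0,0,0,1,1]
Step 6: insert r at [1, 6, 8, 14] -> counters=[2,4,2,0,2,0,2,3,2,4,0,0,0,1,2]
Step 7: delete v at [1, 2, 7, 9] -> counters=[2,3,1,0,2,0,2,2,2,3,0,0,0,1,2]
Step 8: delete ok at [0, 1, 2, 9] -> counters=[1,2,0,0,2,0,2,2,2,2,0,0,0,1,2]
Step 9: insert cvq at [0, 4, 7, 9] -> counters=[2,2,0,0,3,0,2,3,2,3,0,0,0,1,2]
Step 10: delete r at [1, 6, 8, 14] -> counters=[2,1,0,0,3,0,1,3,1,3,0,0,0,1,1]
Step 11: delete r at [1, 6, 8, 14] -> counters=[2,0,0,0,3,0,0,3,0,3,0,0,0,1,0]
Step 12: delete g at [4, 7, 9, 13] -> counters=[2,0,0,0,2,0,0,2,0,2,0,0,0,0,0]
Step 13: delete cvq at [0, 4, 7, 9] -> counters=[1,0,0,0,1,0,0,1,0,1,0,0,0,0,0]
Step 14: insert v at [1, 2, 7, 9] -> counters=[1,1,1,0,1,0,0,2,0,2,0,0,0,0,0]
Final counters=[1,1,1,0,1,0,0,2,0,2,0,0,0,0,0] -> counters[14]=0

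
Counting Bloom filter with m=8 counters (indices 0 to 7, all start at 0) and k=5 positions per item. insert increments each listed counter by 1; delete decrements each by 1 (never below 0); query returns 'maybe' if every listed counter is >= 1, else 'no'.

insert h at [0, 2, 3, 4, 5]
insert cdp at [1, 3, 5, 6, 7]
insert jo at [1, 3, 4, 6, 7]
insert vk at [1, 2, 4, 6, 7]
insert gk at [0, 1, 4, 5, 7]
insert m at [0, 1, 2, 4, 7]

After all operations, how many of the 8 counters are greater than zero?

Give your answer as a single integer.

Answer: 8

Derivation:
Step 1: insert h at [0, 2, 3, 4, 5] -> counters=[1,0,1,1,1,1,0,0]
Step 2: insert cdp at [1, 3, 5, 6, 7] -> counters=[1,1,1,2,1,2,1,1]
Step 3: insert jo at [1, 3, 4, 6, 7] -> counters=[1,2,1,3,2,2,2,2]
Step 4: insert vk at [1, 2, 4, 6, 7] -> counters=[1,3,2,3,3,2,3,3]
Step 5: insert gk at [0, 1, 4, 5, 7] -> counters=[2,4,2,3,4,3,3,4]
Step 6: insert m at [0, 1, 2, 4, 7] -> counters=[3,5,3,3,5,3,3,5]
Final counters=[3,5,3,3,5,3,3,5] -> 8 nonzero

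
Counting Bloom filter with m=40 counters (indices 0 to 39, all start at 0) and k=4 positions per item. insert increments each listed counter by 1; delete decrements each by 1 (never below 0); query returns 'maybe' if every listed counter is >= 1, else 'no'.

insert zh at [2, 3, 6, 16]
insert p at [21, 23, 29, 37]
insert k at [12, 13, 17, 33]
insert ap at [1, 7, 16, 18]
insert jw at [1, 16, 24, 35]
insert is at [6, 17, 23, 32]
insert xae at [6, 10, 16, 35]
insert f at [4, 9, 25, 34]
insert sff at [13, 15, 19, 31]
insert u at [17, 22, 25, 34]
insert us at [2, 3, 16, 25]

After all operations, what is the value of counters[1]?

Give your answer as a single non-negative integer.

Step 1: insert zh at [2, 3, 6, 16] -> counters=[0,0,1,1,0,0,1,0,0,0,0,0,0,0,0,0,1,0,0,0,0,0,0,0,0,0,0,0,0,0,0,0,0,0,0,0,0,0,0,0]
Step 2: insert p at [21, 23, 29, 37] -> counters=[0,0,1,1,0,0,1,0,0,0,0,0,0,0,0,0,1,0,0,0,0,1,0,1,0,0,0,0,0,1,0,0,0,0,0,0,0,1,0,0]
Step 3: insert k at [12, 13, 17, 33] -> counters=[0,0,1,1,0,0,1,0,0,0,0,0,1,1,0,0,1,1,0,0,0,1,0,1,0,0,0,0,0,1,0,0,0,1,0,0,0,1,0,0]
Step 4: insert ap at [1, 7, 16, 18] -> counters=[0,1,1,1,0,0,1,1,0,0,0,0,1,1,0,0,2,1,1,0,0,1,0,1,0,0,0,0,0,1,0,0,0,1,0,0,0,1,0,0]
Step 5: insert jw at [1, 16, 24, 35] -> counters=[0,2,1,1,0,0,1,1,0,0,0,0,1,1,0,0,3,1,1,0,0,1,0,1,1,0,0,0,0,1,0,0,0,1,0,1,0,1,0,0]
Step 6: insert is at [6, 17, 23, 32] -> counters=[0,2,1,1,0,0,2,1,0,0,0,0,1,1,0,0,3,2,1,0,0,1,0,2,1,0,0,0,0,1,0,0,1,1,0,1,0,1,0,0]
Step 7: insert xae at [6, 10, 16, 35] -> counters=[0,2,1,1,0,0,3,1,0,0,1,0,1,1,0,0,4,2,1,0,0,1,0,2,1,0,0,0,0,1,0,0,1,1,0,2,0,1,0,0]
Step 8: insert f at [4, 9, 25, 34] -> counters=[0,2,1,1,1,0,3,1,0,1,1,0,1,1,0,0,4,2,1,0,0,1,0,2,1,1,0,0,0,1,0,0,1,1,1,2,0,1,0,0]
Step 9: insert sff at [13, 15, 19, 31] -> counters=[0,2,1,1,1,0,3,1,0,1,1,0,1,2,0,1,4,2,1,1,0,1,0,2,1,1,0,0,0,1,0,1,1,1,1,2,0,1,0,0]
Step 10: insert u at [17, 22, 25, 34] -> counters=[0,2,1,1,1,0,3,1,0,1,1,0,1,2,0,1,4,3,1,1,0,1,1,2,1,2,0,0,0,1,0,1,1,1,2,2,0,1,0,0]
Step 11: insert us at [2, 3, 16, 25] -> counters=[0,2,2,2,1,0,3,1,0,1,1,0,1,2,0,1,5,3,1,1,0,1,1,2,1,3,0,0,0,1,0,1,1,1,2,2,0,1,0,0]
Final counters=[0,2,2,2,1,0,3,1,0,1,1,0,1,2,0,1,5,3,1,1,0,1,1,2,1,3,0,0,0,1,0,1,1,1,2,2,0,1,0,0] -> counters[1]=2

Answer: 2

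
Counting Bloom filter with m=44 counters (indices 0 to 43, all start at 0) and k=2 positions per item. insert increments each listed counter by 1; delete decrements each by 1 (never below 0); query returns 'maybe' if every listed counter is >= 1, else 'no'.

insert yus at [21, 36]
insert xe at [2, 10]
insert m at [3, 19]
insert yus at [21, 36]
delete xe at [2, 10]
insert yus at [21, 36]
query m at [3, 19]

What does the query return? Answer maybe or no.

Step 1: insert yus at [21, 36] -> counters=[0,0,0,0,0,0,0,0,0,0,0,0,0,0,0,0,0,0,0,0,0,1,0,0,0,0,0,0,0,0,0,0,0,0,0,0,1,0,0,0,0,0,0,0]
Step 2: insert xe at [2, 10] -> counters=[0,0,1,0,0,0,0,0,0,0,1,0,0,0,0,0,0,0,0,0,0,1,0,0,0,0,0,0,0,0,0,0,0,0,0,0,1,0,0,0,0,0,0,0]
Step 3: insert m at [3, 19] -> counters=[0,0,1,1,0,0,0,0,0,0,1,0,0,0,0,0,0,0,0,1,0,1,0,0,0,0,0,0,0,0,0,0,0,0,0,0,1,0,0,0,0,0,0,0]
Step 4: insert yus at [21, 36] -> counters=[0,0,1,1,0,0,0,0,0,0,1,0,0,0,0,0,0,0,0,1,0,2,0,0,0,0,0,0,0,0,0,0,0,0,0,0,2,0,0,0,0,0,0,0]
Step 5: delete xe at [2, 10] -> counters=[0,0,0,1,0,0,0,0,0,0,0,0,0,0,0,0,0,0,0,1,0,2,0,0,0,0,0,0,0,0,0,0,0,0,0,0,2,0,0,0,0,0,0,0]
Step 6: insert yus at [21, 36] -> counters=[0,0,0,1,0,0,0,0,0,0,0,0,0,0,0,0,0,0,0,1,0,3,0,0,0,0,0,0,0,0,0,0,0,0,0,0,3,0,0,0,0,0,0,0]
Query m: check counters[3]=1 counters[19]=1 -> maybe

Answer: maybe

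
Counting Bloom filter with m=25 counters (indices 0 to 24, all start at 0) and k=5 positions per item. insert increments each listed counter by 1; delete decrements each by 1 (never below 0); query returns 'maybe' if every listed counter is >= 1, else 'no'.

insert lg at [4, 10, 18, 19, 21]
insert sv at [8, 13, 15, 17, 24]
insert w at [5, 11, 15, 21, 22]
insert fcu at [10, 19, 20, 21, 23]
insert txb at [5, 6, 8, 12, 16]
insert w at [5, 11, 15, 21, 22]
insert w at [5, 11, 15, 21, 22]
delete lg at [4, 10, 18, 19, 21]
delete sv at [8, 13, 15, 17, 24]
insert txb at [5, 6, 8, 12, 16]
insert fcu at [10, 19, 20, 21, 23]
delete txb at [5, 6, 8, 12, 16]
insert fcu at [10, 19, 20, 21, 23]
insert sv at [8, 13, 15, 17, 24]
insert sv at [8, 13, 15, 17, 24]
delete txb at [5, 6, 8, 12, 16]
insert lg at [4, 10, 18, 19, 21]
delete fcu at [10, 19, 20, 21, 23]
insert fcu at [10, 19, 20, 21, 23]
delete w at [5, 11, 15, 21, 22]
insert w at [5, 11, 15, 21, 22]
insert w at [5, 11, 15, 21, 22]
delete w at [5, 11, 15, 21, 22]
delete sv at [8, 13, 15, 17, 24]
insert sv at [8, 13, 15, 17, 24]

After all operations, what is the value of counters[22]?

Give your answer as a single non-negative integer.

Step 1: insert lg at [4, 10, 18, 19, 21] -> counters=[0,0,0,0,1,0,0,0,0,0,1,0,0,0,0,0,0,0,1,1,0,1,0,0,0]
Step 2: insert sv at [8, 13, 15, 17, 24] -> counters=[0,0,0,0,1,0,0,0,1,0,1,0,0,1,0,1,0,1,1,1,0,1,0,0,1]
Step 3: insert w at [5, 11, 15, 21, 22] -> counters=[0,0,0,0,1,1,0,0,1,0,1,1,0,1,0,2,0,1,1,1,0,2,1,0,1]
Step 4: insert fcu at [10, 19, 20, 21, 23] -> counters=[0,0,0,0,1,1,0,0,1,0,2,1,0,1,0,2,0,1,1,2,1,3,1,1,1]
Step 5: insert txb at [5, 6, 8, 12, 16] -> counters=[0,0,0,0,1,2,1,0,2,0,2,1,1,1,0,2,1,1,1,2,1,3,1,1,1]
Step 6: insert w at [5, 11, 15, 21, 22] -> counters=[0,0,0,0,1,3,1,0,2,0,2,2,1,1,0,3,1,1,1,2,1,4,2,1,1]
Step 7: insert w at [5, 11, 15, 21, 22] -> counters=[0,0,0,0,1,4,1,0,2,0,2,3,1,1,0,4,1,1,1,2,1,5,3,1,1]
Step 8: delete lg at [4, 10, 18, 19, 21] -> counters=[0,0,0,0,0,4,1,0,2,0,1,3,1,1,0,4,1,1,0,1,1,4,3,1,1]
Step 9: delete sv at [8, 13, 15, 17, 24] -> counters=[0,0,0,0,0,4,1,0,1,0,1,3,1,0,0,3,1,0,0,1,1,4,3,1,0]
Step 10: insert txb at [5, 6, 8, 12, 16] -> counters=[0,0,0,0,0,5,2,0,2,0,1,3,2,0,0,3,2,0,0,1,1,4,3,1,0]
Step 11: insert fcu at [10, 19, 20, 21, 23] -> counters=[0,0,0,0,0,5,2,0,2,0,2,3,2,0,0,3,2,0,0,2,2,5,3,2,0]
Step 12: delete txb at [5, 6, 8, 12, 16] -> counters=[0,0,0,0,0,4,1,0,1,0,2,3,1,0,0,3,1,0,0,2,2,5,3,2,0]
Step 13: insert fcu at [10, 19, 20, 21, 23] -> counters=[0,0,0,0,0,4,1,0,1,0,3,3,1,0,0,3,1,0,0,3,3,6,3,3,0]
Step 14: insert sv at [8, 13, 15, 17, 24] -> counters=[0,0,0,0,0,4,1,0,2,0,3,3,1,1,0,4,1,1,0,3,3,6,3,3,1]
Step 15: insert sv at [8, 13, 15, 17, 24] -> counters=[0,0,0,0,0,4,1,0,3,0,3,3,1,2,0,5,1,2,0,3,3,6,3,3,2]
Step 16: delete txb at [5, 6, 8, 12, 16] -> counters=[0,0,0,0,0,3,0,0,2,0,3,3,0,2,0,5,0,2,0,3,3,6,3,3,2]
Step 17: insert lg at [4, 10, 18, 19, 21] -> counters=[0,0,0,0,1,3,0,0,2,0,4,3,0,2,0,5,0,2,1,4,3,7,3,3,2]
Step 18: delete fcu at [10, 19, 20, 21, 23] -> counters=[0,0,0,0,1,3,0,0,2,0,3,3,0,2,0,5,0,2,1,3,2,6,3,2,2]
Step 19: insert fcu at [10, 19, 20, 21, 23] -> counters=[0,0,0,0,1,3,0,0,2,0,4,3,0,2,0,5,0,2,1,4,3,7,3,3,2]
Step 20: delete w at [5, 11, 15, 21, 22] -> counters=[0,0,0,0,1,2,0,0,2,0,4,2,0,2,0,4,0,2,1,4,3,6,2,3,2]
Step 21: insert w at [5, 11, 15, 21, 22] -> counters=[0,0,0,0,1,3,0,0,2,0,4,3,0,2,0,5,0,2,1,4,3,7,3,3,2]
Step 22: insert w at [5, 11, 15, 21, 22] -> counters=[0,0,0,0,1,4,0,0,2,0,4,4,0,2,0,6,0,2,1,4,3,8,4,3,2]
Step 23: delete w at [5, 11, 15, 21, 22] -> counters=[0,0,0,0,1,3,0,0,2,0,4,3,0,2,0,5,0,2,1,4,3,7,3,3,2]
Step 24: delete sv at [8, 13, 15, 17, 24] -> counters=[0,0,0,0,1,3,0,0,1,0,4,3,0,1,0,4,0,1,1,4,3,7,3,3,1]
Step 25: insert sv at [8, 13, 15, 17, 24] -> counters=[0,0,0,0,1,3,0,0,2,0,4,3,0,2,0,5,0,2,1,4,3,7,3,3,2]
Final counters=[0,0,0,0,1,3,0,0,2,0,4,3,0,2,0,5,0,2,1,4,3,7,3,3,2] -> counters[22]=3

Answer: 3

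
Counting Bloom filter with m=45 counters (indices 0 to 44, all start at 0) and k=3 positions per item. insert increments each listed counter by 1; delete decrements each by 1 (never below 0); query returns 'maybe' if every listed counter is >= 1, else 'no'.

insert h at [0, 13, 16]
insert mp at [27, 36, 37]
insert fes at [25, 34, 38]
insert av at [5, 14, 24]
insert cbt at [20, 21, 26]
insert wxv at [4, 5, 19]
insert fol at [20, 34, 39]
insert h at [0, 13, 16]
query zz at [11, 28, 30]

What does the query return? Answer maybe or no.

Step 1: insert h at [0, 13, 16] -> counters=[1,0,0,0,0,0,0,0,0,0,0,0,0,1,0,0,1,0,0,0,0,0,0,0,0,0,0,0,0,0,0,0,0,0,0,0,0,0,0,0,0,0,0,0,0]
Step 2: insert mp at [27, 36, 37] -> counters=[1,0,0,0,0,0,0,0,0,0,0,0,0,1,0,0,1,0,0,0,0,0,0,0,0,0,0,1,0,0,0,0,0,0,0,0,1,1,0,0,0,0,0,0,0]
Step 3: insert fes at [25, 34, 38] -> counters=[1,0,0,0,0,0,0,0,0,0,0,0,0,1,0,0,1,0,0,0,0,0,0,0,0,1,0,1,0,0,0,0,0,0,1,0,1,1,1,0,0,0,0,0,0]
Step 4: insert av at [5, 14, 24] -> counters=[1,0,0,0,0,1,0,0,0,0,0,0,0,1,1,0,1,0,0,0,0,0,0,0,1,1,0,1,0,0,0,0,0,0,1,0,1,1,1,0,0,0,0,0,0]
Step 5: insert cbt at [20, 21, 26] -> counters=[1,0,0,0,0,1,0,0,0,0,0,0,0,1,1,0,1,0,0,0,1,1,0,0,1,1,1,1,0,0,0,0,0,0,1,0,1,1,1,0,0,0,0,0,0]
Step 6: insert wxv at [4, 5, 19] -> counters=[1,0,0,0,1,2,0,0,0,0,0,0,0,1,1,0,1,0,0,1,1,1,0,0,1,1,1,1,0,0,0,0,0,0,1,0,1,1,1,0,0,0,0,0,0]
Step 7: insert fol at [20, 34, 39] -> counters=[1,0,0,0,1,2,0,0,0,0,0,0,0,1,1,0,1,0,0,1,2,1,0,0,1,1,1,1,0,0,0,0,0,0,2,0,1,1,1,1,0,0,0,0,0]
Step 8: insert h at [0, 13, 16] -> counters=[2,0,0,0,1,2,0,0,0,0,0,0,0,2,1,0,2,0,0,1,2,1,0,0,1,1,1,1,0,0,0,0,0,0,2,0,1,1,1,1,0,0,0,0,0]
Query zz: check counters[11]=0 counters[28]=0 counters[30]=0 -> no

Answer: no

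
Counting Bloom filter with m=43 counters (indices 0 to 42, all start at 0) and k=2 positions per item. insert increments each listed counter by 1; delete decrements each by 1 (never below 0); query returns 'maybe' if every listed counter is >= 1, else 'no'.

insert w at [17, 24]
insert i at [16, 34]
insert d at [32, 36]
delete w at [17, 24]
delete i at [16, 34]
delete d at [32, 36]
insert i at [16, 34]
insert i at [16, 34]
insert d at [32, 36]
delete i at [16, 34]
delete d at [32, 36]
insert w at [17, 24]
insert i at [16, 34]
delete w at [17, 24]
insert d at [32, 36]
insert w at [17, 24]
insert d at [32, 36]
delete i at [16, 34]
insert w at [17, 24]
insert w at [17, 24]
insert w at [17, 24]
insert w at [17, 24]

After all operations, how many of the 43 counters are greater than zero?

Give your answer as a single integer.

Step 1: insert w at [17, 24] -> counters=[0,0,0,0,0,0,0,0,0,0,0,0,0,0,0,0,0,1,0,0,0,0,0,0,1,0,0,0,0,0,0,0,0,0,0,0,0,0,0,0,0,0,0]
Step 2: insert i at [16, 34] -> counters=[0,0,0,0,0,0,0,0,0,0,0,0,0,0,0,0,1,1,0,0,0,0,0,0,1,0,0,0,0,0,0,0,0,0,1,0,0,0,0,0,0,0,0]
Step 3: insert d at [32, 36] -> counters=[0,0,0,0,0,0,0,0,0,0,0,0,0,0,0,0,1,1,0,0,0,0,0,0,1,0,0,0,0,0,0,0,1,0,1,0,1,0,0,0,0,0,0]
Step 4: delete w at [17, 24] -> counters=[0,0,0,0,0,0,0,0,0,0,0,0,0,0,0,0,1,0,0,0,0,0,0,0,0,0,0,0,0,0,0,0,1,0,1,0,1,0,0,0,0,0,0]
Step 5: delete i at [16, 34] -> counters=[0,0,0,0,0,0,0,0,0,0,0,0,0,0,0,0,0,0,0,0,0,0,0,0,0,0,0,0,0,0,0,0,1,0,0,0,1,0,0,0,0,0,0]
Step 6: delete d at [32, 36] -> counters=[0,0,0,0,0,0,0,0,0,0,0,0,0,0,0,0,0,0,0,0,0,0,0,0,0,0,0,0,0,0,0,0,0,0,0,0,0,0,0,0,0,0,0]
Step 7: insert i at [16, 34] -> counters=[0,0,0,0,0,0,0,0,0,0,0,0,0,0,0,0,1,0,0,0,0,0,0,0,0,0,0,0,0,0,0,0,0,0,1,0,0,0,0,0,0,0,0]
Step 8: insert i at [16, 34] -> counters=[0,0,0,0,0,0,0,0,0,0,0,0,0,0,0,0,2,0,0,0,0,0,0,0,0,0,0,0,0,0,0,0,0,0,2,0,0,0,0,0,0,0,0]
Step 9: insert d at [32, 36] -> counters=[0,0,0,0,0,0,0,0,0,0,0,0,0,0,0,0,2,0,0,0,0,0,0,0,0,0,0,0,0,0,0,0,1,0,2,0,1,0,0,0,0,0,0]
Step 10: delete i at [16, 34] -> counters=[0,0,0,0,0,0,0,0,0,0,0,0,0,0,0,0,1,0,0,0,0,0,0,0,0,0,0,0,0,0,0,0,1,0,1,0,1,0,0,0,0,0,0]
Step 11: delete d at [32, 36] -> counters=[0,0,0,0,0,0,0,0,0,0,0,0,0,0,0,0,1,0,0,0,0,0,0,0,0,0,0,0,0,0,0,0,0,0,1,0,0,0,0,0,0,0,0]
Step 12: insert w at [17, 24] -> counters=[0,0,0,0,0,0,0,0,0,0,0,0,0,0,0,0,1,1,0,0,0,0,0,0,1,0,0,0,0,0,0,0,0,0,1,0,0,0,0,0,0,0,0]
Step 13: insert i at [16, 34] -> counters=[0,0,0,0,0,0,0,0,0,0,0,0,0,0,0,0,2,1,0,0,0,0,0,0,1,0,0,0,0,0,0,0,0,0,2,0,0,0,0,0,0,0,0]
Step 14: delete w at [17, 24] -> counters=[0,0,0,0,0,0,0,0,0,0,0,0,0,0,0,0,2,0,0,0,0,0,0,0,0,0,0,0,0,0,0,0,0,0,2,0,0,0,0,0,0,0,0]
Step 15: insert d at [32, 36] -> counters=[0,0,0,0,0,0,0,0,0,0,0,0,0,0,0,0,2,0,0,0,0,0,0,0,0,0,0,0,0,0,0,0,1,0,2,0,1,0,0,0,0,0,0]
Step 16: insert w at [17, 24] -> counters=[0,0,0,0,0,0,0,0,0,0,0,0,0,0,0,0,2,1,0,0,0,0,0,0,1,0,0,0,0,0,0,0,1,0,2,0,1,0,0,0,0,0,0]
Step 17: insert d at [32, 36] -> counters=[0,0,0,0,0,0,0,0,0,0,0,0,0,0,0,0,2,1,0,0,0,0,0,0,1,0,0,0,0,0,0,0,2,0,2,0,2,0,0,0,0,0,0]
Step 18: delete i at [16, 34] -> counters=[0,0,0,0,0,0,0,0,0,0,0,0,0,0,0,0,1,1,0,0,0,0,0,0,1,0,0,0,0,0,0,0,2,0,1,0,2,0,0,0,0,0,0]
Step 19: insert w at [17, 24] -> counters=[0,0,0,0,0,0,0,0,0,0,0,0,0,0,0,0,1,2,0,0,0,0,0,0,2,0,0,0,0,0,0,0,2,0,1,0,2,0,0,0,0,0,0]
Step 20: insert w at [17, 24] -> counters=[0,0,0,0,0,0,0,0,0,0,0,0,0,0,0,0,1,3,0,0,0,0,0,0,3,0,0,0,0,0,0,0,2,0,1,0,2,0,0,0,0,0,0]
Step 21: insert w at [17, 24] -> counters=[0,0,0,0,0,0,0,0,0,0,0,0,0,0,0,0,1,4,0,0,0,0,0,0,4,0,0,0,0,0,0,0,2,0,1,0,2,0,0,0,0,0,0]
Step 22: insert w at [17, 24] -> counters=[0,0,0,0,0,0,0,0,0,0,0,0,0,0,0,0,1,5,0,0,0,0,0,0,5,0,0,0,0,0,0,0,2,0,1,0,2,0,0,0,0,0,0]
Final counters=[0,0,0,0,0,0,0,0,0,0,0,0,0,0,0,0,1,5,0,0,0,0,0,0,5,0,0,0,0,0,0,0,2,0,1,0,2,0,0,0,0,0,0] -> 6 nonzero

Answer: 6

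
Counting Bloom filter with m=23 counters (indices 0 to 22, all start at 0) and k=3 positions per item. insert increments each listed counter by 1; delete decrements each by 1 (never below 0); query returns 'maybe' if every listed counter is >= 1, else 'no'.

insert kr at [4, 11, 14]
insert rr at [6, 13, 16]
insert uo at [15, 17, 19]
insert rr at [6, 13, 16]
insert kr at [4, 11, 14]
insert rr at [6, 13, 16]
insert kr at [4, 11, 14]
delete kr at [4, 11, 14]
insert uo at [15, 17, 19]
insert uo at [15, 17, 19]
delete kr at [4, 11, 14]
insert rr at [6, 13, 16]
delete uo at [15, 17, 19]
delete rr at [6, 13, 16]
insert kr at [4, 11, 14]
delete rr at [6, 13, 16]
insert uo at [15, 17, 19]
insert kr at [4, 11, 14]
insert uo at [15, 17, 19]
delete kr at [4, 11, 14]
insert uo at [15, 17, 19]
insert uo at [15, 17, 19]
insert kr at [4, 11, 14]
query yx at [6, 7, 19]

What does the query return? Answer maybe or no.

Answer: no

Derivation:
Step 1: insert kr at [4, 11, 14] -> counters=[0,0,0,0,1,0,0,0,0,0,0,1,0,0,1,0,0,0,0,0,0,0,0]
Step 2: insert rr at [6, 13, 16] -> counters=[0,0,0,0,1,0,1,0,0,0,0,1,0,1,1,0,1,0,0,0,0,0,0]
Step 3: insert uo at [15, 17, 19] -> counters=[0,0,0,0,1,0,1,0,0,0,0,1,0,1,1,1,1,1,0,1,0,0,0]
Step 4: insert rr at [6, 13, 16] -> counters=[0,0,0,0,1,0,2,0,0,0,0,1,0,2,1,1,2,1,0,1,0,0,0]
Step 5: insert kr at [4, 11, 14] -> counters=[0,0,0,0,2,0,2,0,0,0,0,2,0,2,2,1,2,1,0,1,0,0,0]
Step 6: insert rr at [6, 13, 16] -> counters=[0,0,0,0,2,0,3,0,0,0,0,2,0,3,2,1,3,1,0,1,0,0,0]
Step 7: insert kr at [4, 11, 14] -> counters=[0,0,0,0,3,0,3,0,0,0,0,3,0,3,3,1,3,1,0,1,0,0,0]
Step 8: delete kr at [4, 11, 14] -> counters=[0,0,0,0,2,0,3,0,0,0,0,2,0,3,2,1,3,1,0,1,0,0,0]
Step 9: insert uo at [15, 17, 19] -> counters=[0,0,0,0,2,0,3,0,0,0,0,2,0,3,2,2,3,2,0,2,0,0,0]
Step 10: insert uo at [15, 17, 19] -> counters=[0,0,0,0,2,0,3,0,0,0,0,2,0,3,2,3,3,3,0,3,0,0,0]
Step 11: delete kr at [4, 11, 14] -> counters=[0,0,0,0,1,0,3,0,0,0,0,1,0,3,1,3,3,3,0,3,0,0,0]
Step 12: insert rr at [6, 13, 16] -> counters=[0,0,0,0,1,0,4,0,0,0,0,1,0,4,1,3,4,3,0,3,0,0,0]
Step 13: delete uo at [15, 17, 19] -> counters=[0,0,0,0,1,0,4,0,0,0,0,1,0,4,1,2,4,2,0,2,0,0,0]
Step 14: delete rr at [6, 13, 16] -> counters=[0,0,0,0,1,0,3,0,0,0,0,1,0,3,1,2,3,2,0,2,0,0,0]
Step 15: insert kr at [4, 11, 14] -> counters=[0,0,0,0,2,0,3,0,0,0,0,2,0,3,2,2,3,2,0,2,0,0,0]
Step 16: delete rr at [6, 13, 16] -> counters=[0,0,0,0,2,0,2,0,0,0,0,2,0,2,2,2,2,2,0,2,0,0,0]
Step 17: insert uo at [15, 17, 19] -> counters=[0,0,0,0,2,0,2,0,0,0,0,2,0,2,2,3,2,3,0,3,0,0,0]
Step 18: insert kr at [4, 11, 14] -> counters=[0,0,0,0,3,0,2,0,0,0,0,3,0,2,3,3,2,3,0,3,0,0,0]
Step 19: insert uo at [15, 17, 19] -> counters=[0,0,0,0,3,0,2,0,0,0,0,3,0,2,3,4,2,4,0,4,0,0,0]
Step 20: delete kr at [4, 11, 14] -> counters=[0,0,0,0,2,0,2,0,0,0,0,2,0,2,2,4,2,4,0,4,0,0,0]
Step 21: insert uo at [15, 17, 19] -> counters=[0,0,0,0,2,0,2,0,0,0,0,2,0,2,2,5,2,5,0,5,0,0,0]
Step 22: insert uo at [15, 17, 19] -> counters=[0,0,0,0,2,0,2,0,0,0,0,2,0,2,2,6,2,6,0,6,0,0,0]
Step 23: insert kr at [4, 11, 14] -> counters=[0,0,0,0,3,0,2,0,0,0,0,3,0,2,3,6,2,6,0,6,0,0,0]
Query yx: check counters[6]=2 counters[7]=0 counters[19]=6 -> no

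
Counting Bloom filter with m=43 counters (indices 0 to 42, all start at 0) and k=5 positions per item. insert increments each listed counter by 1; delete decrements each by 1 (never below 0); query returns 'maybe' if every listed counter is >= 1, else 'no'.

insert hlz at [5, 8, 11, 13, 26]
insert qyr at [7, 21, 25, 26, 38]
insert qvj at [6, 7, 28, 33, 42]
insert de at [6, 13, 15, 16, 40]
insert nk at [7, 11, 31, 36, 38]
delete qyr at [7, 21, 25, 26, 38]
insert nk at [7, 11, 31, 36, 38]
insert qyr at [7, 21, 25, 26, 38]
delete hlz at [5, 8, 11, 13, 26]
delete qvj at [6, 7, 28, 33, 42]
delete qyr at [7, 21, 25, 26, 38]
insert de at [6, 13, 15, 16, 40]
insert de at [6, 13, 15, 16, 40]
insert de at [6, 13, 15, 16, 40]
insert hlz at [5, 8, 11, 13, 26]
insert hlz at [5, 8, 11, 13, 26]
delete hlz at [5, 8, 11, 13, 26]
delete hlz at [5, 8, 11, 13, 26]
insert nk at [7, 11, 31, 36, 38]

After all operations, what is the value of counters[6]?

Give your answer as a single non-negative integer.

Answer: 4

Derivation:
Step 1: insert hlz at [5, 8, 11, 13, 26] -> counters=[0,0,0,0,0,1,0,0,1,0,0,1,0,1,0,0,0,0,0,0,0,0,0,0,0,0,1,0,0,0,0,0,0,0,0,0,0,0,0,0,0,0,0]
Step 2: insert qyr at [7, 21, 25, 26, 38] -> counters=[0,0,0,0,0,1,0,1,1,0,0,1,0,1,0,0,0,0,0,0,0,1,0,0,0,1,2,0,0,0,0,0,0,0,0,0,0,0,1,0,0,0,0]
Step 3: insert qvj at [6, 7, 28, 33, 42] -> counters=[0,0,0,0,0,1,1,2,1,0,0,1,0,1,0,0,0,0,0,0,0,1,0,0,0,1,2,0,1,0,0,0,0,1,0,0,0,0,1,0,0,0,1]
Step 4: insert de at [6, 13, 15, 16, 40] -> counters=[0,0,0,0,0,1,2,2,1,0,0,1,0,2,0,1,1,0,0,0,0,1,0,0,0,1,2,0,1,0,0,0,0,1,0,0,0,0,1,0,1,0,1]
Step 5: insert nk at [7, 11, 31, 36, 38] -> counters=[0,0,0,0,0,1,2,3,1,0,0,2,0,2,0,1,1,0,0,0,0,1,0,0,0,1,2,0,1,0,0,1,0,1,0,0,1,0,2,0,1,0,1]
Step 6: delete qyr at [7, 21, 25, 26, 38] -> counters=[0,0,0,0,0,1,2,2,1,0,0,2,0,2,0,1,1,0,0,0,0,0,0,0,0,0,1,0,1,0,0,1,0,1,0,0,1,0,1,0,1,0,1]
Step 7: insert nk at [7, 11, 31, 36, 38] -> counters=[0,0,0,0,0,1,2,3,1,0,0,3,0,2,0,1,1,0,0,0,0,0,0,0,0,0,1,0,1,0,0,2,0,1,0,0,2,0,2,0,1,0,1]
Step 8: insert qyr at [7, 21, 25, 26, 38] -> counters=[0,0,0,0,0,1,2,4,1,0,0,3,0,2,0,1,1,0,0,0,0,1,0,0,0,1,2,0,1,0,0,2,0,1,0,0,2,0,3,0,1,0,1]
Step 9: delete hlz at [5, 8, 11, 13, 26] -> counters=[0,0,0,0,0,0,2,4,0,0,0,2,0,1,0,1,1,0,0,0,0,1,0,0,0,1,1,0,1,0,0,2,0,1,0,0,2,0,3,0,1,0,1]
Step 10: delete qvj at [6, 7, 28, 33, 42] -> counters=[0,0,0,0,0,0,1,3,0,0,0,2,0,1,0,1,1,0,0,0,0,1,0,0,0,1,1,0,0,0,0,2,0,0,0,0,2,0,3,0,1,0,0]
Step 11: delete qyr at [7, 21, 25, 26, 38] -> counters=[0,0,0,0,0,0,1,2,0,0,0,2,0,1,0,1,1,0,0,0,0,0,0,0,0,0,0,0,0,0,0,2,0,0,0,0,2,0,2,0,1,0,0]
Step 12: insert de at [6, 13, 15, 16, 40] -> counters=[0,0,0,0,0,0,2,2,0,0,0,2,0,2,0,2,2,0,0,0,0,0,0,0,0,0,0,0,0,0,0,2,0,0,0,0,2,0,2,0,2,0,0]
Step 13: insert de at [6, 13, 15, 16, 40] -> counters=[0,0,0,0,0,0,3,2,0,0,0,2,0,3,0,3,3,0,0,0,0,0,0,0,0,0,0,0,0,0,0,2,0,0,0,0,2,0,2,0,3,0,0]
Step 14: insert de at [6, 13, 15, 16, 40] -> counters=[0,0,0,0,0,0,4,2,0,0,0,2,0,4,0,4,4,0,0,0,0,0,0,0,0,0,0,0,0,0,0,2,0,0,0,0,2,0,2,0,4,0,0]
Step 15: insert hlz at [5, 8, 11, 13, 26] -> counters=[0,0,0,0,0,1,4,2,1,0,0,3,0,5,0,4,4,0,0,0,0,0,0,0,0,0,1,0,0,0,0,2,0,0,0,0,2,0,2,0,4,0,0]
Step 16: insert hlz at [5, 8, 11, 13, 26] -> counters=[0,0,0,0,0,2,4,2,2,0,0,4,0,6,0,4,4,0,0,0,0,0,0,0,0,0,2,0,0,0,0,2,0,0,0,0,2,0,2,0,4,0,0]
Step 17: delete hlz at [5, 8, 11, 13, 26] -> counters=[0,0,0,0,0,1,4,2,1,0,0,3,0,5,0,4,4,0,0,0,0,0,0,0,0,0,1,0,0,0,0,2,0,0,0,0,2,0,2,0,4,0,0]
Step 18: delete hlz at [5, 8, 11, 13, 26] -> counters=[0,0,0,0,0,0,4,2,0,0,0,2,0,4,0,4,4,0,0,0,0,0,0,0,0,0,0,0,0,0,0,2,0,0,0,0,2,0,2,0,4,0,0]
Step 19: insert nk at [7, 11, 31, 36, 38] -> counters=[0,0,0,0,0,0,4,3,0,0,0,3,0,4,0,4,4,0,0,0,0,0,0,0,0,0,0,0,0,0,0,3,0,0,0,0,3,0,3,0,4,0,0]
Final counters=[0,0,0,0,0,0,4,3,0,0,0,3,0,4,0,4,4,0,0,0,0,0,0,0,0,0,0,0,0,0,0,3,0,0,0,0,3,0,3,0,4,0,0] -> counters[6]=4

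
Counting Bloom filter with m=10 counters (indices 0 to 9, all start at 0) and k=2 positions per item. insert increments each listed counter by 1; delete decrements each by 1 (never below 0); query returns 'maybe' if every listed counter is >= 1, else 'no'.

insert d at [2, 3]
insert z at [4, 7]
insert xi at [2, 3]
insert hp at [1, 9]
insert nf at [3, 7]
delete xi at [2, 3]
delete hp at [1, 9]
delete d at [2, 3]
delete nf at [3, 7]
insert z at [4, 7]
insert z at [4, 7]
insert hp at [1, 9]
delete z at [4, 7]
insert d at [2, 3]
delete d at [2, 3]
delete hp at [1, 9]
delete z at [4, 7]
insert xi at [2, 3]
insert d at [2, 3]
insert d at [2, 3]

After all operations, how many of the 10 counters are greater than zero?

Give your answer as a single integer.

Answer: 4

Derivation:
Step 1: insert d at [2, 3] -> counters=[0,0,1,1,0,0,0,0,0,0]
Step 2: insert z at [4, 7] -> counters=[0,0,1,1,1,0,0,1,0,0]
Step 3: insert xi at [2, 3] -> counters=[0,0,2,2,1,0,0,1,0,0]
Step 4: insert hp at [1, 9] -> counters=[0,1,2,2,1,0,0,1,0,1]
Step 5: insert nf at [3, 7] -> counters=[0,1,2,3,1,0,0,2,0,1]
Step 6: delete xi at [2, 3] -> counters=[0,1,1,2,1,0,0,2,0,1]
Step 7: delete hp at [1, 9] -> counters=[0,0,1,2,1,0,0,2,0,0]
Step 8: delete d at [2, 3] -> counters=[0,0,0,1,1,0,0,2,0,0]
Step 9: delete nf at [3, 7] -> counters=[0,0,0,0,1,0,0,1,0,0]
Step 10: insert z at [4, 7] -> counters=[0,0,0,0,2,0,0,2,0,0]
Step 11: insert z at [4, 7] -> counters=[0,0,0,0,3,0,0,3,0,0]
Step 12: insert hp at [1, 9] -> counters=[0,1,0,0,3,0,0,3,0,1]
Step 13: delete z at [4, 7] -> counters=[0,1,0,0,2,0,0,2,0,1]
Step 14: insert d at [2, 3] -> counters=[0,1,1,1,2,0,0,2,0,1]
Step 15: delete d at [2, 3] -> counters=[0,1,0,0,2,0,0,2,0,1]
Step 16: delete hp at [1, 9] -> counters=[0,0,0,0,2,0,0,2,0,0]
Step 17: delete z at [4, 7] -> counters=[0,0,0,0,1,0,0,1,0,0]
Step 18: insert xi at [2, 3] -> counters=[0,0,1,1,1,0,0,1,0,0]
Step 19: insert d at [2, 3] -> counters=[0,0,2,2,1,0,0,1,0,0]
Step 20: insert d at [2, 3] -> counters=[0,0,3,3,1,0,0,1,0,0]
Final counters=[0,0,3,3,1,0,0,1,0,0] -> 4 nonzero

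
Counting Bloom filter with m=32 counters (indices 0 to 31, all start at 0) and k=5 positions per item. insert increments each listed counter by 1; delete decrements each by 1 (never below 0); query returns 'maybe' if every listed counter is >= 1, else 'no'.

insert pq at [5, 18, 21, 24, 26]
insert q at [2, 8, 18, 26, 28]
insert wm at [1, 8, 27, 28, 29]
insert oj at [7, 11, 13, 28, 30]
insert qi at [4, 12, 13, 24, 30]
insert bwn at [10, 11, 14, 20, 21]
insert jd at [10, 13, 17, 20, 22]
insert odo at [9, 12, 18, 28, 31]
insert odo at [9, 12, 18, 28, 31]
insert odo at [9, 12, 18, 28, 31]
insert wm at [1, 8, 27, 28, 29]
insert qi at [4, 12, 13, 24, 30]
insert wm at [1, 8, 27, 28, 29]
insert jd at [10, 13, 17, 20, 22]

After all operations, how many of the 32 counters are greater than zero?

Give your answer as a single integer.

Step 1: insert pq at [5, 18, 21, 24, 26] -> counters=[0,0,0,0,0,1,0,0,0,0,0,0,0,0,0,0,0,0,1,0,0,1,0,0,1,0,1,0,0,0,0,0]
Step 2: insert q at [2, 8, 18, 26, 28] -> counters=[0,0,1,0,0,1,0,0,1,0,0,0,0,0,0,0,0,0,2,0,0,1,0,0,1,0,2,0,1,0,0,0]
Step 3: insert wm at [1, 8, 27, 28, 29] -> counters=[0,1,1,0,0,1,0,0,2,0,0,0,0,0,0,0,0,0,2,0,0,1,0,0,1,0,2,1,2,1,0,0]
Step 4: insert oj at [7, 11, 13, 28, 30] -> counters=[0,1,1,0,0,1,0,1,2,0,0,1,0,1,0,0,0,0,2,0,0,1,0,0,1,0,2,1,3,1,1,0]
Step 5: insert qi at [4, 12, 13, 24, 30] -> counters=[0,1,1,0,1,1,0,1,2,0,0,1,1,2,0,0,0,0,2,0,0,1,0,0,2,0,2,1,3,1,2,0]
Step 6: insert bwn at [10, 11, 14, 20, 21] -> counters=[0,1,1,0,1,1,0,1,2,0,1,2,1,2,1,0,0,0,2,0,1,2,0,0,2,0,2,1,3,1,2,0]
Step 7: insert jd at [10, 13, 17, 20, 22] -> counters=[0,1,1,0,1,1,0,1,2,0,2,2,1,3,1,0,0,1,2,0,2,2,1,0,2,0,2,1,3,1,2,0]
Step 8: insert odo at [9, 12, 18, 28, 31] -> counters=[0,1,1,0,1,1,0,1,2,1,2,2,2,3,1,0,0,1,3,0,2,2,1,0,2,0,2,1,4,1,2,1]
Step 9: insert odo at [9, 12, 18, 28, 31] -> counters=[0,1,1,0,1,1,0,1,2,2,2,2,3,3,1,0,0,1,4,0,2,2,1,0,2,0,2,1,5,1,2,2]
Step 10: insert odo at [9, 12, 18, 28, 31] -> counters=[0,1,1,0,1,1,0,1,2,3,2,2,4,3,1,0,0,1,5,0,2,2,1,0,2,0,2,1,6,1,2,3]
Step 11: insert wm at [1, 8, 27, 28, 29] -> counters=[0,2,1,0,1,1,0,1,3,3,2,2,4,3,1,0,0,1,5,0,2,2,1,0,2,0,2,2,7,2,2,3]
Step 12: insert qi at [4, 12, 13, 24, 30] -> counters=[0,2,1,0,2,1,0,1,3,3,2,2,5,4,1,0,0,1,5,0,2,2,1,0,3,0,2,2,7,2,3,3]
Step 13: insert wm at [1, 8, 27, 28, 29] -> counters=[0,3,1,0,2,1,0,1,4,3,2,2,5,4,1,0,0,1,5,0,2,2,1,0,3,0,2,3,8,3,3,3]
Step 14: insert jd at [10, 13, 17, 20, 22] -> counters=[0,3,1,0,2,1,0,1,4,3,3,2,5,5,1,0,0,2,5,0,3,2,2,0,3,0,2,3,8,3,3,3]
Final counters=[0,3,1,0,2,1,0,1,4,3,3,2,5,5,1,0,0,2,5,0,3,2,2,0,3,0,2,3,8,3,3,3] -> 24 nonzero

Answer: 24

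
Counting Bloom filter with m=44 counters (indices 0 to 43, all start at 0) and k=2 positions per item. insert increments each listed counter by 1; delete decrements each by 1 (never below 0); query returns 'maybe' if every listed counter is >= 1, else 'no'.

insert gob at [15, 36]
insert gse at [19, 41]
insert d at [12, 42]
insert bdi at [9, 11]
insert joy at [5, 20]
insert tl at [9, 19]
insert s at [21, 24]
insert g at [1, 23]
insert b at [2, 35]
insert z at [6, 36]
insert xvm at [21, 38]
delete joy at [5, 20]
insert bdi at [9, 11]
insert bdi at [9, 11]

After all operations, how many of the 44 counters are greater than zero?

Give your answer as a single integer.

Answer: 16

Derivation:
Step 1: insert gob at [15, 36] -> counters=[0,0,0,0,0,0,0,0,0,0,0,0,0,0,0,1,0,0,0,0,0,0,0,0,0,0,0,0,0,0,0,0,0,0,0,0,1,0,0,0,0,0,0,0]
Step 2: insert gse at [19, 41] -> counters=[0,0,0,0,0,0,0,0,0,0,0,0,0,0,0,1,0,0,0,1,0,0,0,0,0,0,0,0,0,0,0,0,0,0,0,0,1,0,0,0,0,1,0,0]
Step 3: insert d at [12, 42] -> counters=[0,0,0,0,0,0,0,0,0,0,0,0,1,0,0,1,0,0,0,1,0,0,0,0,0,0,0,0,0,0,0,0,0,0,0,0,1,0,0,0,0,1,1,0]
Step 4: insert bdi at [9, 11] -> counters=[0,0,0,0,0,0,0,0,0,1,0,1,1,0,0,1,0,0,0,1,0,0,0,0,0,0,0,0,0,0,0,0,0,0,0,0,1,0,0,0,0,1,1,0]
Step 5: insert joy at [5, 20] -> counters=[0,0,0,0,0,1,0,0,0,1,0,1,1,0,0,1,0,0,0,1,1,0,0,0,0,0,0,0,0,0,0,0,0,0,0,0,1,0,0,0,0,1,1,0]
Step 6: insert tl at [9, 19] -> counters=[0,0,0,0,0,1,0,0,0,2,0,1,1,0,0,1,0,0,0,2,1,0,0,0,0,0,0,0,0,0,0,0,0,0,0,0,1,0,0,0,0,1,1,0]
Step 7: insert s at [21, 24] -> counters=[0,0,0,0,0,1,0,0,0,2,0,1,1,0,0,1,0,0,0,2,1,1,0,0,1,0,0,0,0,0,0,0,0,0,0,0,1,0,0,0,0,1,1,0]
Step 8: insert g at [1, 23] -> counters=[0,1,0,0,0,1,0,0,0,2,0,1,1,0,0,1,0,0,0,2,1,1,0,1,1,0,0,0,0,0,0,0,0,0,0,0,1,0,0,0,0,1,1,0]
Step 9: insert b at [2, 35] -> counters=[0,1,1,0,0,1,0,0,0,2,0,1,1,0,0,1,0,0,0,2,1,1,0,1,1,0,0,0,0,0,0,0,0,0,0,1,1,0,0,0,0,1,1,0]
Step 10: insert z at [6, 36] -> counters=[0,1,1,0,0,1,1,0,0,2,0,1,1,0,0,1,0,0,0,2,1,1,0,1,1,0,0,0,0,0,0,0,0,0,0,1,2,0,0,0,0,1,1,0]
Step 11: insert xvm at [21, 38] -> counters=[0,1,1,0,0,1,1,0,0,2,0,1,1,0,0,1,0,0,0,2,1,2,0,1,1,0,0,0,0,0,0,0,0,0,0,1,2,0,1,0,0,1,1,0]
Step 12: delete joy at [5, 20] -> counters=[0,1,1,0,0,0,1,0,0,2,0,1,1,0,0,1,0,0,0,2,0,2,0,1,1,0,0,0,0,0,0,0,0,0,0,1,2,0,1,0,0,1,1,0]
Step 13: insert bdi at [9, 11] -> counters=[0,1,1,0,0,0,1,0,0,3,0,2,1,0,0,1,0,0,0,2,0,2,0,1,1,0,0,0,0,0,0,0,0,0,0,1,2,0,1,0,0,1,1,0]
Step 14: insert bdi at [9, 11] -> counters=[0,1,1,0,0,0,1,0,0,4,0,3,1,0,0,1,0,0,0,2,0,2,0,1,1,0,0,0,0,0,0,0,0,0,0,1,2,0,1,0,0,1,1,0]
Final counters=[0,1,1,0,0,0,1,0,0,4,0,3,1,0,0,1,0,0,0,2,0,2,0,1,1,0,0,0,0,0,0,0,0,0,0,1,2,0,1,0,0,1,1,0] -> 16 nonzero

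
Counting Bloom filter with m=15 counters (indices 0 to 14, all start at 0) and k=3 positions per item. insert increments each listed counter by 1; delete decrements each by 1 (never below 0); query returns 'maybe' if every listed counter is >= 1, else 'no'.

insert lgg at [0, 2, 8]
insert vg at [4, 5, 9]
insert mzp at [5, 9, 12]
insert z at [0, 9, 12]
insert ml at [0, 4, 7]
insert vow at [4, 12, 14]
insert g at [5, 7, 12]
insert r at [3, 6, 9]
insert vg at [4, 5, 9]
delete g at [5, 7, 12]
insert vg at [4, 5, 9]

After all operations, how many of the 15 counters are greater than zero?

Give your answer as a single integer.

Step 1: insert lgg at [0, 2, 8] -> counters=[1,0,1,0,0,0,0,0,1,0,0,0,0,0,0]
Step 2: insert vg at [4, 5, 9] -> counters=[1,0,1,0,1,1,0,0,1,1,0,0,0,0,0]
Step 3: insert mzp at [5, 9, 12] -> counters=[1,0,1,0,1,2,0,0,1,2,0,0,1,0,0]
Step 4: insert z at [0, 9, 12] -> counters=[2,0,1,0,1,2,0,0,1,3,0,0,2,0,0]
Step 5: insert ml at [0, 4, 7] -> counters=[3,0,1,0,2,2,0,1,1,3,0,0,2,0,0]
Step 6: insert vow at [4, 12, 14] -> counters=[3,0,1,0,3,2,0,1,1,3,0,0,3,0,1]
Step 7: insert g at [5, 7, 12] -> counters=[3,0,1,0,3,3,0,2,1,3,0,0,4,0,1]
Step 8: insert r at [3, 6, 9] -> counters=[3,0,1,1,3,3,1,2,1,4,0,0,4,0,1]
Step 9: insert vg at [4, 5, 9] -> counters=[3,0,1,1,4,4,1,2,1,5,0,0,4,0,1]
Step 10: delete g at [5, 7, 12] -> counters=[3,0,1,1,4,3,1,1,1,5,0,0,3,0,1]
Step 11: insert vg at [4, 5, 9] -> counters=[3,0,1,1,5,4,1,1,1,6,0,0,3,0,1]
Final counters=[3,0,1,1,5,4,1,1,1,6,0,0,3,0,1] -> 11 nonzero

Answer: 11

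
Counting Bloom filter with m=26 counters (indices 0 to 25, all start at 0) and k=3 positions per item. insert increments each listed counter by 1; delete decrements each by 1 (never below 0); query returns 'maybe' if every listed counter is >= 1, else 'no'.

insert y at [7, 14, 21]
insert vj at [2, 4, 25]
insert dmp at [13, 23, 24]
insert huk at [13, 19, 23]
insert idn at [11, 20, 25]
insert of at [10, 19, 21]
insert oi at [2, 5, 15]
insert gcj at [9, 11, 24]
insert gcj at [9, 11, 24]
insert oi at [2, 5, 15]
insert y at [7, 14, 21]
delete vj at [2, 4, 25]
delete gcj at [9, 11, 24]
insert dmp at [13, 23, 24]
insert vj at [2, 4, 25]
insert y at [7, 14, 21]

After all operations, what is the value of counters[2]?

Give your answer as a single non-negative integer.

Answer: 3

Derivation:
Step 1: insert y at [7, 14, 21] -> counters=[0,0,0,0,0,0,0,1,0,0,0,0,0,0,1,0,0,0,0,0,0,1,0,0,0,0]
Step 2: insert vj at [2, 4, 25] -> counters=[0,0,1,0,1,0,0,1,0,0,0,0,0,0,1,0,0,0,0,0,0,1,0,0,0,1]
Step 3: insert dmp at [13, 23, 24] -> counters=[0,0,1,0,1,0,0,1,0,0,0,0,0,1,1,0,0,0,0,0,0,1,0,1,1,1]
Step 4: insert huk at [13, 19, 23] -> counters=[0,0,1,0,1,0,0,1,0,0,0,0,0,2,1,0,0,0,0,1,0,1,0,2,1,1]
Step 5: insert idn at [11, 20, 25] -> counters=[0,0,1,0,1,0,0,1,0,0,0,1,0,2,1,0,0,0,0,1,1,1,0,2,1,2]
Step 6: insert of at [10, 19, 21] -> counters=[0,0,1,0,1,0,0,1,0,0,1,1,0,2,1,0,0,0,0,2,1,2,0,2,1,2]
Step 7: insert oi at [2, 5, 15] -> counters=[0,0,2,0,1,1,0,1,0,0,1,1,0,2,1,1,0,0,0,2,1,2,0,2,1,2]
Step 8: insert gcj at [9, 11, 24] -> counters=[0,0,2,0,1,1,0,1,0,1,1,2,0,2,1,1,0,0,0,2,1,2,0,2,2,2]
Step 9: insert gcj at [9, 11, 24] -> counters=[0,0,2,0,1,1,0,1,0,2,1,3,0,2,1,1,0,0,0,2,1,2,0,2,3,2]
Step 10: insert oi at [2, 5, 15] -> counters=[0,0,3,0,1,2,0,1,0,2,1,3,0,2,1,2,0,0,0,2,1,2,0,2,3,2]
Step 11: insert y at [7, 14, 21] -> counters=[0,0,3,0,1,2,0,2,0,2,1,3,0,2,2,2,0,0,0,2,1,3,0,2,3,2]
Step 12: delete vj at [2, 4, 25] -> counters=[0,0,2,0,0,2,0,2,0,2,1,3,0,2,2,2,0,0,0,2,1,3,0,2,3,1]
Step 13: delete gcj at [9, 11, 24] -> counters=[0,0,2,0,0,2,0,2,0,1,1,2,0,2,2,2,0,0,0,2,1,3,0,2,2,1]
Step 14: insert dmp at [13, 23, 24] -> counters=[0,0,2,0,0,2,0,2,0,1,1,2,0,3,2,2,0,0,0,2,1,3,0,3,3,1]
Step 15: insert vj at [2, 4, 25] -> counters=[0,0,3,0,1,2,0,2,0,1,1,2,0,3,2,2,0,0,0,2,1,3,0,3,3,2]
Step 16: insert y at [7, 14, 21] -> counters=[0,0,3,0,1,2,0,3,0,1,1,2,0,3,3,2,0,0,0,2,1,4,0,3,3,2]
Final counters=[0,0,3,0,1,2,0,3,0,1,1,2,0,3,3,2,0,0,0,2,1,4,0,3,3,2] -> counters[2]=3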